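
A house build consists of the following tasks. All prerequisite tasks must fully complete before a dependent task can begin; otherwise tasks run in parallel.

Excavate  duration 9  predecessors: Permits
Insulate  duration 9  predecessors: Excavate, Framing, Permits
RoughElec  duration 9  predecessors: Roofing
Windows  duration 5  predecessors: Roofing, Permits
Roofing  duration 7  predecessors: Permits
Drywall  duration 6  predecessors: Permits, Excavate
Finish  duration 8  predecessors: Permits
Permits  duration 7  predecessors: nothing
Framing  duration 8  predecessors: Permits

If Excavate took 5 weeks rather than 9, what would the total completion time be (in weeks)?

24

The binding path is Permits→Excavate→Insulate = 7+9+9 = 25; finish at 25 weeks.
Excavate lies on that path, so at 5 weeks the path becomes 21 weeks.
Now Permits→Framing→Insulate = 7+8+9 = 24 is longest, so the finish becomes 24 weeks.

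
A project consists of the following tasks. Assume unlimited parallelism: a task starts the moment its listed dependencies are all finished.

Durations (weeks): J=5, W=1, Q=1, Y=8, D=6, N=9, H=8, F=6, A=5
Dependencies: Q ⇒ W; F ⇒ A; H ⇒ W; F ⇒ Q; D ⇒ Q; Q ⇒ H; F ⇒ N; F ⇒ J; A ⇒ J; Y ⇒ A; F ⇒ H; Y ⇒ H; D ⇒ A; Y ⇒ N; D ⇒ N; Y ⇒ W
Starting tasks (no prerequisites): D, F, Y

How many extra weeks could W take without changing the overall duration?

1

Critical path: Y→A→J = 8+5+5 = 18, so the finish is 18 weeks.
The longest chain containing W totals 17 weeks.
Float = 18 − 17 = 1.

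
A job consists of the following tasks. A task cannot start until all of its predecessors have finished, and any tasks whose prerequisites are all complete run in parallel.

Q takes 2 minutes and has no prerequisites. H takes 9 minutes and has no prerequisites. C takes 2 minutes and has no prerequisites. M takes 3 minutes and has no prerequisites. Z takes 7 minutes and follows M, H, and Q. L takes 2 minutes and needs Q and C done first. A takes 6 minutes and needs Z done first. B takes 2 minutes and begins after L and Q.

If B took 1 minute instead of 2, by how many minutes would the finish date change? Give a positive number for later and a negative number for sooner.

0

The binding path is H→Z→A = 9+7+6 = 22; finish at 22 minutes.
The longest path through B is only 6 minutes, so B has float 16.
No other chain overtakes it, so the finish is 22 minutes.
Change in finish: 22 − 22 = +0 minutes.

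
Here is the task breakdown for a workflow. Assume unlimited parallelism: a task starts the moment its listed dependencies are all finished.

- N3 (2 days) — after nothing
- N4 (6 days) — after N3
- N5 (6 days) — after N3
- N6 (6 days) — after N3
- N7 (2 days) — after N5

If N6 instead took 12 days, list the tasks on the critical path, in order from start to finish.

Actual critical path: N3→N5→N7 = 2+6+2 = 10 ⇒ 10 days.
N6 has 2 days of float (longest path through it is 8).
Now N3→N6 = 2+12 = 14 is longest, so the finish becomes 14 days.

N3, N6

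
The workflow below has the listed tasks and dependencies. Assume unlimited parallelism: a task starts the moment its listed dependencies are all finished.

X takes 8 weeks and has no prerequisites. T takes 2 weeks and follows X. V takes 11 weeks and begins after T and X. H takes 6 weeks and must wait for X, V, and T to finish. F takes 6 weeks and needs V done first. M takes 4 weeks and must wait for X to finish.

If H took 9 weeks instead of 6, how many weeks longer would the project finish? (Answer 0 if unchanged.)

3

As given, the longest chain is X→T→V→H = 8+2+11+6 = 27, so the finish is 27 weeks.
Since H is critical, the +3 change carries straight to that chain (now 30 weeks).
The critical path is still X→T→V→H; finish is now 30 weeks.
Change in finish: 30 − 27 = +3 weeks.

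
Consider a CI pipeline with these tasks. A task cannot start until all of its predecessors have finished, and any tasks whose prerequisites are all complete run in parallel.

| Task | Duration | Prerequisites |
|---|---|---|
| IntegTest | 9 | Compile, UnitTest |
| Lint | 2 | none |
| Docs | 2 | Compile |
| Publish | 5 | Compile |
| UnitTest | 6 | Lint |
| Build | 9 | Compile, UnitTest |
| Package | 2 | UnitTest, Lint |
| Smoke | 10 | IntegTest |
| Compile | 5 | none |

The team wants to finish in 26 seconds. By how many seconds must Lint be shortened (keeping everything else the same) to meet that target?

1

Current finish: 27 seconds; target: 26.
Lint is on every critical path, so each second cut from Lint cuts the finish by one (this holds down to a finish of 26).
Need 27 − 26 = 1 second off Lint → Lint becomes 1 second, finish becomes 26.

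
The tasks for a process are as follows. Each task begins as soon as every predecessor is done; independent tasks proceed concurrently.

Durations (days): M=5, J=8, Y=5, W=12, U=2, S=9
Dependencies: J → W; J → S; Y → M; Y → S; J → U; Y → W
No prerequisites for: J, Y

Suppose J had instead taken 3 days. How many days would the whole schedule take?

17

Critical path before the change: J→W = 8+12 = 20 giving 20 days.
Since J is critical, the -5 change carries straight to that chain (now 15 days).
The binding chain switches to Y→W = 5+12 = 17; finish 17 days.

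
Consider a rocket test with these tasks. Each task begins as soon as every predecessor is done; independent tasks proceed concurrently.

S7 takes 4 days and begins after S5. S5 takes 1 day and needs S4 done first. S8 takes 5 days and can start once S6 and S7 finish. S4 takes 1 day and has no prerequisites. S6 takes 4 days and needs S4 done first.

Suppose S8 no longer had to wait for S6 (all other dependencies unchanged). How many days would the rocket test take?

11

With the dependency in place, S4→S5→S7→S8 = 1+1+4+5 = 11 sets the finish at 11 days.
Dropping S6→S8 doesn't change S8's earliest start (6); another predecessor still binds.
New critical path: S4→S5→S7→S8 = 1+1+4+5 = 11 ⇒ 11 days.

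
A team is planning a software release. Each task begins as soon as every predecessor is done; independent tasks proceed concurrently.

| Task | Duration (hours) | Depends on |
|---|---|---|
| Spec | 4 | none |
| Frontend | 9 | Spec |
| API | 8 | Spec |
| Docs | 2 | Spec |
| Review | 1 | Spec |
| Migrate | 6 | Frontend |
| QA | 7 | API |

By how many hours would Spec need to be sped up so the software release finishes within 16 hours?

3

Current finish: 19 hours; target: 16.
Spec is on every critical path, so each hour cut from Spec cuts the finish by one (this holds down to a finish of 16).
Need 19 − 16 = 3 hours off Spec → Spec becomes 1 hour, finish becomes 16.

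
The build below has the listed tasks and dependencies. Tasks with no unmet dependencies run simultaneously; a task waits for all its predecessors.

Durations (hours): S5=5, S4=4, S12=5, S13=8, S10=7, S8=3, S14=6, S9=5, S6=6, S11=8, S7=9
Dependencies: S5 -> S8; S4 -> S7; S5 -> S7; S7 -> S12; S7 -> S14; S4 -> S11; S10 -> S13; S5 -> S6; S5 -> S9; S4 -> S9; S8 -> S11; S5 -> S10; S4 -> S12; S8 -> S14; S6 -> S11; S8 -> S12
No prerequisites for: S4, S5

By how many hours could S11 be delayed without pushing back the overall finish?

Critical path: S5→S7→S14 = 5+9+6 = 20, so the finish is 20 hours.
Longest path through S11: 19 hours (earliest finish 19, latest finish 20).
So S11 can slip 20 − 19 = 1 hour.

1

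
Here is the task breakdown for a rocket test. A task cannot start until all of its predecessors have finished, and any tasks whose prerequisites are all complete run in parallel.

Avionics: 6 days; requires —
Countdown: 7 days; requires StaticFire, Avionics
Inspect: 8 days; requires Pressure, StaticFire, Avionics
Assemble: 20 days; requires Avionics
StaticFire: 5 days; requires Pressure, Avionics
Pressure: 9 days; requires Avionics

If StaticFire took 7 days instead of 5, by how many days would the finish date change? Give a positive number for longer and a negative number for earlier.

2

Baseline: Avionics→Pressure→StaticFire→Inspect = 6+9+5+8 = 28 → 28 days.
StaticFire lies on that path, so at 7 days the path becomes 30 days.
That remains the longest chain; total 30 days.
Change in finish: 30 − 28 = +2 days.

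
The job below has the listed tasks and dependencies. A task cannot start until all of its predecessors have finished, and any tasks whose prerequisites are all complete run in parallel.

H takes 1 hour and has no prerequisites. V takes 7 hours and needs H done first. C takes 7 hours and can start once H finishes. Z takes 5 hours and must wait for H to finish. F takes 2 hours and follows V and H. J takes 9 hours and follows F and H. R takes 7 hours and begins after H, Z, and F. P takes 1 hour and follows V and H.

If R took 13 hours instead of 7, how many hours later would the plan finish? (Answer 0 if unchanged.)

4

Baseline: H→V→F→J = 1+7+2+9 = 19 → 19 hours.
R is off the critical path — its longest chain is 17 hours, giving 2 of slack.
The binding chain switches to H→V→F→R = 1+7+2+13 = 23; finish 23 hours.
Change in finish: 23 − 19 = +4 hours.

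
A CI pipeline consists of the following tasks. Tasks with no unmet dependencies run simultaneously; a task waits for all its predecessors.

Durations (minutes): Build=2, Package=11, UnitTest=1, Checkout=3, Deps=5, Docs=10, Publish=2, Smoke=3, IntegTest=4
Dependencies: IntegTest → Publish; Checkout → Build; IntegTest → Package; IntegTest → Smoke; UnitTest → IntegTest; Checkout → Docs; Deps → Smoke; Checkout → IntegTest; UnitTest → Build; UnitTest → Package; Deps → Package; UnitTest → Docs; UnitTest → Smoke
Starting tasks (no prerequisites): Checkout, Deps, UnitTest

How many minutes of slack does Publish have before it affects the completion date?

Checkout→IntegTest→Package = 3+4+11 = 18 sets the makespan at 18 minutes.
Publish finishes as early as 9 and must finish by 18.
So Publish can slip 18 − 9 = 9 minutes.

9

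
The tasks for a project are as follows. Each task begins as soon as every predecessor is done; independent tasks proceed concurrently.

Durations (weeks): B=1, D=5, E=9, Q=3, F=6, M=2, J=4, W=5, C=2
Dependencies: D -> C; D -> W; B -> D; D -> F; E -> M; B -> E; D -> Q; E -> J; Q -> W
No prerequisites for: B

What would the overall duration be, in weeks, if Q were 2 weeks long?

14

Baseline: B→D→Q→W = 1+5+3+5 = 14 → 14 weeks.
Q lies on that path, so at 2 weeks the path becomes 13 weeks.
Now B→E→J = 1+9+4 = 14 is longest, so the finish becomes 14 weeks.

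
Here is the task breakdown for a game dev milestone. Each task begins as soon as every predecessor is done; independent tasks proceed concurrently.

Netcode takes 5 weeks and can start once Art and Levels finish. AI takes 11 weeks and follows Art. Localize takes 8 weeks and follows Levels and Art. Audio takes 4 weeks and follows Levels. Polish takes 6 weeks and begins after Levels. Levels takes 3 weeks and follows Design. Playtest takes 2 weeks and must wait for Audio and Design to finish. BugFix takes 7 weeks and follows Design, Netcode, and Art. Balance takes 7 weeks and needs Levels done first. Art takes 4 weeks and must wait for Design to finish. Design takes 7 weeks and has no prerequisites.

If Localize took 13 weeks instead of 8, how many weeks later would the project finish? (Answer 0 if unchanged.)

1

As given, the longest chain is Design→Art→Netcode→BugFix = 7+4+5+7 = 23, so the finish is 23 weeks.
Localize is off the critical path — its longest chain is 19 weeks, giving 4 of slack.
The binding chain switches to Design→Art→Localize = 7+4+13 = 24; finish 24 weeks.
Change in finish: 24 − 23 = +1 weeks.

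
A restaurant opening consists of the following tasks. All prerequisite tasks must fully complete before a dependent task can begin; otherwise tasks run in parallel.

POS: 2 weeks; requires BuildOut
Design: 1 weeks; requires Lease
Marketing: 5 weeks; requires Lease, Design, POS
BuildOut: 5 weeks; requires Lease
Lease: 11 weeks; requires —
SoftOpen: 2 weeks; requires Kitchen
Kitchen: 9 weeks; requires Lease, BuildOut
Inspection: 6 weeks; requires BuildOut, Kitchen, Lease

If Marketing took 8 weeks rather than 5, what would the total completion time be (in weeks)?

31

Actual critical path: Lease→BuildOut→Kitchen→Inspection = 11+5+9+6 = 31 ⇒ 31 weeks.
Marketing is off the critical path — its longest chain is 23 weeks, giving 8 of slack.
The critical path is still Lease→BuildOut→Kitchen→Inspection; finish is now 31 weeks.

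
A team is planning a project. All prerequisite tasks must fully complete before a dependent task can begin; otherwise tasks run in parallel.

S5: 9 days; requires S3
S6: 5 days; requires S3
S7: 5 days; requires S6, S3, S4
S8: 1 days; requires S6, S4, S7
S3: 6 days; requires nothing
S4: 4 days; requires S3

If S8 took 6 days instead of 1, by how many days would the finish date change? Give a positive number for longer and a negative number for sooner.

5

Baseline: S3→S6→S7→S8 = 6+5+5+1 = 17 → 17 days.
Since S8 is critical, the +5 change carries straight to that chain (now 22 days).
No other chain overtakes it, so the finish is 22 days.
Change in finish: 22 − 17 = +5 days.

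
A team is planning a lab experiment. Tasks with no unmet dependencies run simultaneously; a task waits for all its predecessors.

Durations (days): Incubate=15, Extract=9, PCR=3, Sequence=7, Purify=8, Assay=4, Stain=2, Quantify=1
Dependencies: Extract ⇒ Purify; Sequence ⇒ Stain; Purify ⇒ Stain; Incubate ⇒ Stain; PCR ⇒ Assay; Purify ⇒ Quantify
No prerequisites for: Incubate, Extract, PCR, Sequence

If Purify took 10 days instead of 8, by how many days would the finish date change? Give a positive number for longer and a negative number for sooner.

2

The binding path is Extract→Purify→Stain = 9+8+2 = 19; finish at 19 days.
Since Purify is critical, the +2 change carries straight to that chain (now 21 days).
No other chain overtakes it, so the finish is 21 days.
Change in finish: 21 − 19 = +2 days.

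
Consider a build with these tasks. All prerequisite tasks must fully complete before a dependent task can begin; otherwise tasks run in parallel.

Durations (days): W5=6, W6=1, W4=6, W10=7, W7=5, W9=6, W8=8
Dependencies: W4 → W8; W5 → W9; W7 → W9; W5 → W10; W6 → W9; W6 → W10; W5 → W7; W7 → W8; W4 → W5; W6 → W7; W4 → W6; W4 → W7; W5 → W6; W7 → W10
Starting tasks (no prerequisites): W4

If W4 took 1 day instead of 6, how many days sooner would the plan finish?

5

Actual critical path: W4→W5→W6→W7→W8 = 6+6+1+5+8 = 26 ⇒ 26 days.
W4 lies on that path, so at 1 day the path becomes 21 days.
The critical path is still W4→W5→W6→W7→W8; finish is now 21 days.
Change in finish: 21 − 26 = -5 days.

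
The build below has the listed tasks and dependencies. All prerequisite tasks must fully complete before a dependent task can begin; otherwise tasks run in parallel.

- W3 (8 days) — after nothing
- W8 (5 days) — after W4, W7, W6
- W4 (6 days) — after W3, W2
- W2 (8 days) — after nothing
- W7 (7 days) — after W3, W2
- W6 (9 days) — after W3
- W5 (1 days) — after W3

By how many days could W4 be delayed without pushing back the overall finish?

The longest chain is W3→W6→W8 = 8+9+5 = 22; overall finish 22 days.
W4 finishes as early as 14 and must finish by 17.
Float = 22 − 19 = 3.

3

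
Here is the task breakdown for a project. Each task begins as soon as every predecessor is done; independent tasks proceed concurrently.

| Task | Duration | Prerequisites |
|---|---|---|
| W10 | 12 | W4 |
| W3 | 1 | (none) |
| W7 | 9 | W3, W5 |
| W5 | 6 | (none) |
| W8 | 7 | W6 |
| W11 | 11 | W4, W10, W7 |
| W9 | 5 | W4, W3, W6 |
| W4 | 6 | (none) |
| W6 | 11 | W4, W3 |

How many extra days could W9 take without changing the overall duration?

W4→W10→W11 = 6+12+11 = 29 sets the makespan at 29 days.
The longest chain containing W9 totals 22 days.
Float = 29 − 22 = 7.

7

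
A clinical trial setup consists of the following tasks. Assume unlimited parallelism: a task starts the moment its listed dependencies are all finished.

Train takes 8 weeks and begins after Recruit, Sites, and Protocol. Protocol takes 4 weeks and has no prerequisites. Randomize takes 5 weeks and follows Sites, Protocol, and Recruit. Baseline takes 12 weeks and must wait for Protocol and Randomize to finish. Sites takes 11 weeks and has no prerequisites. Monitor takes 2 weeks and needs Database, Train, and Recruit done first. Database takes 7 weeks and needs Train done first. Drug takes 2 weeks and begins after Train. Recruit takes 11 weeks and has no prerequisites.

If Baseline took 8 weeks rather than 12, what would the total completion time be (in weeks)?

Critical path before the change: Sites→Randomize→Baseline = 11+5+12 = 28 giving 28 weeks.
Since Baseline is critical, the -4 change carries straight to that chain (now 24 weeks).
The binding chain switches to Sites→Train→Database→Monitor = 11+8+7+2 = 28; finish 28 weeks.

28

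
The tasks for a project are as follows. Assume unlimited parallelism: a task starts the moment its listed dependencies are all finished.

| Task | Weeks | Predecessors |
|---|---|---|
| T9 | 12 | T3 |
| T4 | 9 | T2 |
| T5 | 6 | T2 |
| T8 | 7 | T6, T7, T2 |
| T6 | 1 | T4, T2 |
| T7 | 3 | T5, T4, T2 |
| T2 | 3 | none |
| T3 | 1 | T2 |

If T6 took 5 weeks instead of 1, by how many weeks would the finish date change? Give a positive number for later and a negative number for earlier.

2

As given, the longest chain is T2→T4→T7→T8 = 3+9+3+7 = 22, so the finish is 22 weeks.
T6 has 2 weeks of float (longest path through it is 20).
Now T2→T4→T6→T8 = 3+9+5+7 = 24 is longest, so the finish becomes 24 weeks.
Change in finish: 24 − 22 = +2 weeks.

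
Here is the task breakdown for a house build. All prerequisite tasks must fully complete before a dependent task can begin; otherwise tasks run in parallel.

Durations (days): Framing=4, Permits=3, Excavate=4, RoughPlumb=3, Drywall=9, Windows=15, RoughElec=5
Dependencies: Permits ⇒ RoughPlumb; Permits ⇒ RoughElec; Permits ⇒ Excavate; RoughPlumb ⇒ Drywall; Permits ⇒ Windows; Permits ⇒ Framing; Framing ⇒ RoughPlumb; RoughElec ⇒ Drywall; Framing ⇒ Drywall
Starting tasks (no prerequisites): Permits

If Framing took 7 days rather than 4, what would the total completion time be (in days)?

22

Baseline: Permits→Framing→RoughPlumb→Drywall = 3+4+3+9 = 19 → 19 days.
Since Framing is critical, the +3 change carries straight to that chain (now 22 days).
That remains the longest chain; total 22 days.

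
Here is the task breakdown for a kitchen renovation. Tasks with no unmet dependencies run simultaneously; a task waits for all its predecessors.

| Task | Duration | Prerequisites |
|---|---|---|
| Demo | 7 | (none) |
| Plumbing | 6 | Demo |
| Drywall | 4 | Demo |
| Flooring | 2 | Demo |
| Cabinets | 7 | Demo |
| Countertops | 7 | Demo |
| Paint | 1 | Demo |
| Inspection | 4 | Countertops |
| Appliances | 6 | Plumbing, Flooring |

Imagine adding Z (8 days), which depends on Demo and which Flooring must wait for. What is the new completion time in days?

23

Originally the schedule takes 19 days.
With Z inserted, Flooring now waits for max(Demo, Z).
New critical path: Demo→Z→Flooring→Appliances = 7+8+2+6 = 23 ⇒ 23 days.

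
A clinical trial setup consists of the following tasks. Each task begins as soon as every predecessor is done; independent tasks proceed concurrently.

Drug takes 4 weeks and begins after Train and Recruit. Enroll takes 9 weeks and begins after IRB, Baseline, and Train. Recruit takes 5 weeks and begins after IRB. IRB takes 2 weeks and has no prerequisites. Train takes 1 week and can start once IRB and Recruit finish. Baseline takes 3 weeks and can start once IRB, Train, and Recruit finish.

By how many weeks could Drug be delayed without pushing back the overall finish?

8

IRB→Recruit→Train→Baseline→Enroll = 2+5+1+3+9 = 20 sets the makespan at 20 weeks.
The longest chain containing Drug totals 12 weeks.
Float = 20 − 12 = 8.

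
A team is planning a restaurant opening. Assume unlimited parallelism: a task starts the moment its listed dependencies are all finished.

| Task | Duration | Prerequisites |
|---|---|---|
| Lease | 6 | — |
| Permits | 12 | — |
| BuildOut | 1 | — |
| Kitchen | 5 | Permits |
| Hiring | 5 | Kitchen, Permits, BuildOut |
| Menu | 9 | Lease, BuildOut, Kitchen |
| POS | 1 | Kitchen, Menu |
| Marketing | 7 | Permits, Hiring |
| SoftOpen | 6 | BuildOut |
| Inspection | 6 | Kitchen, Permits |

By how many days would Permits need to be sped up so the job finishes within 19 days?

Current finish: 29 days; target: 19.
Permits is on every critical path, so each day cut from Permits cuts the finish by one (this holds down to a finish of 18).
Need 29 − 19 = 10 days off Permits → Permits becomes 2 days, finish becomes 19.

10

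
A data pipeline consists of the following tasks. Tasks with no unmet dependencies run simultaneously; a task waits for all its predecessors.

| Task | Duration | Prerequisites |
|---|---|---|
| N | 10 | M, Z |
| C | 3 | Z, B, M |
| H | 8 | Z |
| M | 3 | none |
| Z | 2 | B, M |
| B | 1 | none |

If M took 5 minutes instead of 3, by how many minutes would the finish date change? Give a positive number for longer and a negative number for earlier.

2

As given, the longest chain is M→Z→N = 3+2+10 = 15, so the finish is 15 minutes.
Since M is critical, the +2 change carries straight to that chain (now 17 minutes).
No other chain overtakes it, so the finish is 17 minutes.
Change in finish: 17 − 15 = +2 minutes.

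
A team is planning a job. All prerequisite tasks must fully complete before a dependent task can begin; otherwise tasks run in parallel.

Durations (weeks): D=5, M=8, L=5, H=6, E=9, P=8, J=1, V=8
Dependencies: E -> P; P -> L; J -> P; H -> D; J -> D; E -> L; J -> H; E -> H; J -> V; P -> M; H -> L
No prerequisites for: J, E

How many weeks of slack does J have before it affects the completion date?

8

E→P→M = 9+8+8 = 25 sets the makespan at 25 weeks.
J finishes as early as 1 and must finish by 9.
So J can slip 9 − 1 = 8 weeks.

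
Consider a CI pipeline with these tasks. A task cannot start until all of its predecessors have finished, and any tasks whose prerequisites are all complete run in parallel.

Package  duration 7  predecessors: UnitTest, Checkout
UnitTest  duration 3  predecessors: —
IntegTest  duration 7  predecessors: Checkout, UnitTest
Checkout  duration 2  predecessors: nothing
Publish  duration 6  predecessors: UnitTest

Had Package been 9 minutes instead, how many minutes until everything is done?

12

As given, the longest chain is UnitTest→Package = 3+7 = 10, so the finish is 10 minutes.
Package lies on that path, so at 9 minutes the path becomes 12 minutes.
The critical path is still UnitTest→Package; finish is now 12 minutes.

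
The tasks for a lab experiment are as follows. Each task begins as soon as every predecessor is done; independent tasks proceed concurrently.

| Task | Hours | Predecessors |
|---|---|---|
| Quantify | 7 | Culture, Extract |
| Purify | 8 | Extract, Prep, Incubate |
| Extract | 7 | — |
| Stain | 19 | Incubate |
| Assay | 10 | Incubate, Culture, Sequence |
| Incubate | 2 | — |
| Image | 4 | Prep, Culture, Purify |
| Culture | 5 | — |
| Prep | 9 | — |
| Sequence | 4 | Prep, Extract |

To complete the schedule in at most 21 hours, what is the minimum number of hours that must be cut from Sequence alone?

Current finish: 23 hours; target: 21.
Sequence is on every critical path, so each hour cut from Sequence cuts the finish by one (this holds down to a finish of 21).
Need 23 − 21 = 2 hours off Sequence → Sequence becomes 2 hours, finish becomes 21.

2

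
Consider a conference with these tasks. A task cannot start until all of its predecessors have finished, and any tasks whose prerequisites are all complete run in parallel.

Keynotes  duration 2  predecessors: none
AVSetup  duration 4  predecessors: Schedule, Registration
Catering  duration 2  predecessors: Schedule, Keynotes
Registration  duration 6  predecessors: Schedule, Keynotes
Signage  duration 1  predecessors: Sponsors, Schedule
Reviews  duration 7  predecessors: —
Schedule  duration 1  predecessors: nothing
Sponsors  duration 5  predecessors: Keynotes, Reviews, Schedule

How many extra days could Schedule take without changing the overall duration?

Reviews→Sponsors→Signage = 7+5+1 = 13 sets the makespan at 13 days.
Schedule finishes as early as 1 and must finish by 3.
Float = 13 − 11 = 2.

2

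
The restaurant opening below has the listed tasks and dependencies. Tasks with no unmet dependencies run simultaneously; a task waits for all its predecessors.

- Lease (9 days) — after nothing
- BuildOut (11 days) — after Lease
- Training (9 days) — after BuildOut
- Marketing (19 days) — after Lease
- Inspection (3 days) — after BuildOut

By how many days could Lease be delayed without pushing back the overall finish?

The longest chain is Lease→BuildOut→Training = 9+11+9 = 29; overall finish 29 days.
The longest chain containing Lease totals 29 days.
So Lease can slip 9 − 9 = 0 days.

0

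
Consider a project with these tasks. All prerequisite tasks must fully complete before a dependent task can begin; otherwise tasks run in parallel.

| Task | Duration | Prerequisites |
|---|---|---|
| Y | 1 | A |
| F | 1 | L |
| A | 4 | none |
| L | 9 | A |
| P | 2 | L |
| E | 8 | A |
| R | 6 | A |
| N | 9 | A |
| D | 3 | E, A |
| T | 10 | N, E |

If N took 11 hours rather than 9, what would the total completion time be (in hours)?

As given, the longest chain is A→N→T = 4+9+10 = 23, so the finish is 23 hours.
N lies on that path, so at 11 hours the path becomes 25 hours.
The critical path is still A→N→T; finish is now 25 hours.

25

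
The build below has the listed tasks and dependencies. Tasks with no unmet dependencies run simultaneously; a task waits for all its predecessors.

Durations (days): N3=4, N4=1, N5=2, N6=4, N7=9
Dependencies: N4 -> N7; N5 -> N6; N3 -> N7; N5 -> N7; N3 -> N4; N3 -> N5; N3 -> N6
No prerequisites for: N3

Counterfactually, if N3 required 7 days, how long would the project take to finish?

18

As given, the longest chain is N3→N5→N7 = 4+2+9 = 15, so the finish is 15 days.
Since N3 is critical, the +3 change carries straight to that chain (now 18 days).
The critical path is still N3→N5→N7; finish is now 18 days.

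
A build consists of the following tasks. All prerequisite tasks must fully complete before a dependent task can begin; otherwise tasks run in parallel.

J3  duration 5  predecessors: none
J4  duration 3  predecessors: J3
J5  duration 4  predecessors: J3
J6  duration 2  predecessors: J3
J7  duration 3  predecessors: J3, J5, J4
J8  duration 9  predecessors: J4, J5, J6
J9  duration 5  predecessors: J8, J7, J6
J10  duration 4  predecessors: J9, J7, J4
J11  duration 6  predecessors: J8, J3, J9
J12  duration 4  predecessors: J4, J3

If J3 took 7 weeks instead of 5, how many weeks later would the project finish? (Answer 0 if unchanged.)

The binding path is J3→J5→J8→J9→J11 = 5+4+9+5+6 = 29; finish at 29 weeks.
Since J3 is critical, the +2 change carries straight to that chain (now 31 weeks).
No other chain overtakes it, so the finish is 31 weeks.
Change in finish: 31 − 29 = +2 weeks.

2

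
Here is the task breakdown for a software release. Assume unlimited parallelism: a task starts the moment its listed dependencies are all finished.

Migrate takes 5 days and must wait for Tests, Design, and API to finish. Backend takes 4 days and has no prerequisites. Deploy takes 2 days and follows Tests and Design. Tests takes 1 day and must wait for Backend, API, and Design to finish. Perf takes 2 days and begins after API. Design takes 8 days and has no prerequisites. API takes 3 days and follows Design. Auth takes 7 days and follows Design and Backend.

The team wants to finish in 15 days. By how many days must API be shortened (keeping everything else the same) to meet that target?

Current finish: 17 days; target: 15.
API is on every critical path, so each day cut from API cuts the finish by one (this holds down to a finish of 15).
Need 17 − 15 = 2 days off API → API becomes 1 day, finish becomes 15.

2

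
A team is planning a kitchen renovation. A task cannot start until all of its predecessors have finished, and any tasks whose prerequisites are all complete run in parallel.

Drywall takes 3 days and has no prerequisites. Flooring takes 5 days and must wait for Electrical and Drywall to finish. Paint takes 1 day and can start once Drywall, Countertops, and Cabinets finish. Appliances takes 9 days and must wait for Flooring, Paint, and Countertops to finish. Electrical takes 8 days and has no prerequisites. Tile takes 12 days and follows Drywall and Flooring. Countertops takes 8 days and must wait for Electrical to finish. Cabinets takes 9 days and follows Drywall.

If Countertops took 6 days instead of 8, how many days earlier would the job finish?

The binding path is Electrical→Countertops→Paint→Appliances = 8+8+1+9 = 26; finish at 26 days.
Since Countertops is critical, the -2 change carries straight to that chain (now 24 days).
New critical path: Electrical→Flooring→Tile = 8+5+12 = 25 ⇒ 25 days.
Change in finish: 25 − 26 = -1 days.

1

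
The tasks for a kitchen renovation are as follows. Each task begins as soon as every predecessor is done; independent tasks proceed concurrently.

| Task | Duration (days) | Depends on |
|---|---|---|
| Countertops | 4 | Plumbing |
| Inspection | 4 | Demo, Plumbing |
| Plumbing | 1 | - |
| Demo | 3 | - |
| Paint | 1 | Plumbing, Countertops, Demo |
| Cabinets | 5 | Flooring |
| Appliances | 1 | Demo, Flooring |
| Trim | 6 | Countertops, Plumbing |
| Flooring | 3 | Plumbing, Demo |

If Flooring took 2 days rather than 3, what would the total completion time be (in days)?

The binding path is Demo→Flooring→Cabinets = 3+3+5 = 11; finish at 11 days.
Flooring lies on that path, so at 2 days the path becomes 10 days.
Now Plumbing→Countertops→Trim = 1+4+6 = 11 is longest, so the finish becomes 11 days.

11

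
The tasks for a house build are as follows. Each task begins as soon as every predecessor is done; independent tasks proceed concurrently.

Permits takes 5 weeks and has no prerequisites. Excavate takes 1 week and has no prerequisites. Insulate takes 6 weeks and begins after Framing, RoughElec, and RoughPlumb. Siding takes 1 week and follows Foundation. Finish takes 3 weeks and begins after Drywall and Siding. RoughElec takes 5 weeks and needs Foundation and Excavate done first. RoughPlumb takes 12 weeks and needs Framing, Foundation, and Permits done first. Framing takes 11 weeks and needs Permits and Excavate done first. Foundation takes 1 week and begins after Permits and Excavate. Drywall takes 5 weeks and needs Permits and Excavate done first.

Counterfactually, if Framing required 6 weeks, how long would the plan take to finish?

Actual critical path: Permits→Framing→RoughPlumb→Insulate = 5+11+12+6 = 34 ⇒ 34 weeks.
Framing is on the critical path; changing it to 6 makes that path 29 weeks.
The critical path is still Permits→Framing→RoughPlumb→Insulate; finish is now 29 weeks.

29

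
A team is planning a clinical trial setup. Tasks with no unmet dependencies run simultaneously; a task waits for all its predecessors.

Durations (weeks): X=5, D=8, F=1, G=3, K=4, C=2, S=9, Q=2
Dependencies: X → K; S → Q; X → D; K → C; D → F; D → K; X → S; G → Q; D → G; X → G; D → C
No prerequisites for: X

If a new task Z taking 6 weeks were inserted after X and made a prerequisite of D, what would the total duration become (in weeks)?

25

Originally the plan takes 19 weeks.
With Z inserted, D now waits for max(X, Z).
New critical path: X→Z→D→K→C = 5+6+8+4+2 = 25 ⇒ 25 weeks.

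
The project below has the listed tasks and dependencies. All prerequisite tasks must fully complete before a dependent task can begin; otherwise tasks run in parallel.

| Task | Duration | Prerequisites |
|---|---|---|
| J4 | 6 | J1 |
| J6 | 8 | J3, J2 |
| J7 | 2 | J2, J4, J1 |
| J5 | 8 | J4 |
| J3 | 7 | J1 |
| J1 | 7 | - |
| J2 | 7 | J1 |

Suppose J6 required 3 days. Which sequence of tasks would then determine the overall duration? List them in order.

J1, J4, J5

As given, the longest chain is J1→J2→J6 = 7+7+8 = 22, so the finish is 22 days.
J6 lies on that path, so at 3 days the path becomes 17 days.
Now J1→J4→J5 = 7+6+8 = 21 is longest, so the finish becomes 21 days.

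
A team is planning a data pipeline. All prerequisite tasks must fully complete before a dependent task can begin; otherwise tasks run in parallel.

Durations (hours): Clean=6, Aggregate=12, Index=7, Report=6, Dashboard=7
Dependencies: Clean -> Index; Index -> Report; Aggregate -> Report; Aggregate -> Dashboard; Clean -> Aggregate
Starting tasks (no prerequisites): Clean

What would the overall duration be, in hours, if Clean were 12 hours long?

31

Baseline: Clean→Aggregate→Dashboard = 6+12+7 = 25 → 25 hours.
Since Clean is critical, the +6 change carries straight to that chain (now 31 hours).
That remains the longest chain; total 31 hours.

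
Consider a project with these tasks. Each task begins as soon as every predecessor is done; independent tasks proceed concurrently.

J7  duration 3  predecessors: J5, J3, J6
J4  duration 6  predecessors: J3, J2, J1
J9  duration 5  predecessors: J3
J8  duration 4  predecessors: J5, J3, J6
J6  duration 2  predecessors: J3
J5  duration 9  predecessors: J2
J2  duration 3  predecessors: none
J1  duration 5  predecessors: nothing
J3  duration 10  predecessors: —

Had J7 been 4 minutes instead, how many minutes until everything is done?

16

Actual critical path: J2→J5→J8 = 3+9+4 = 16 ⇒ 16 minutes.
J7 has 1 minute of float (longest path through it is 15).
The binding chain switches to J2→J5→J7 = 3+9+4 = 16; finish 16 minutes.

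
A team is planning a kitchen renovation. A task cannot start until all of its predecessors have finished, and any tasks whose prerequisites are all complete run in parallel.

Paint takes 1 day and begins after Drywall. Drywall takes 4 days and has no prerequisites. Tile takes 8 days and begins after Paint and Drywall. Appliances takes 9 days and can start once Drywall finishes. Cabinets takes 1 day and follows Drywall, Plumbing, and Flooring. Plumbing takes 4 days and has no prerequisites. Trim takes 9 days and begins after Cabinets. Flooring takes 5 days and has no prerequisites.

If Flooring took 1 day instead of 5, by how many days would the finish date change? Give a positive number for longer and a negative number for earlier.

-1

Critical path before the change: Flooring→Cabinets→Trim = 5+1+9 = 15 giving 15 days.
Flooring is on the critical path; changing it to 1 makes that path 11 days.
New critical path: Plumbing→Cabinets→Trim = 4+1+9 = 14 ⇒ 14 days.
Change in finish: 14 − 15 = -1 days.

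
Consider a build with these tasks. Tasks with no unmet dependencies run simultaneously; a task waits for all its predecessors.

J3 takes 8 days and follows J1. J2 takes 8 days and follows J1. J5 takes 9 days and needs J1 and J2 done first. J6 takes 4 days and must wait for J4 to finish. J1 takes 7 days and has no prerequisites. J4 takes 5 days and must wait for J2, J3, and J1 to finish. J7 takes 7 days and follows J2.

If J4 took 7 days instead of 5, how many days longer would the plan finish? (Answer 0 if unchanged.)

The binding path is J1→J2→J4→J6 = 7+8+5+4 = 24; finish at 24 days.
J4 is on the critical path; changing it to 7 makes that path 26 days.
That remains the longest chain; total 26 days.
Change in finish: 26 − 24 = +2 days.

2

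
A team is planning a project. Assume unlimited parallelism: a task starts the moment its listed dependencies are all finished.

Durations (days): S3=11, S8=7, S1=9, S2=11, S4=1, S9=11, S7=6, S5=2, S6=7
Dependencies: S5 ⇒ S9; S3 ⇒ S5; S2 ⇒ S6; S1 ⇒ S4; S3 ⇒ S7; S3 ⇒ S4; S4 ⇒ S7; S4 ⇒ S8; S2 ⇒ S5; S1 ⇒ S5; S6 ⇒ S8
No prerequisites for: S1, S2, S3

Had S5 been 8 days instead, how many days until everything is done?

Baseline: S2→S6→S8 = 11+7+7 = 25 → 25 days.
S5 has 1 day of float (longest path through it is 24).
New critical path: S2→S5→S9 = 11+8+11 = 30 ⇒ 30 days.

30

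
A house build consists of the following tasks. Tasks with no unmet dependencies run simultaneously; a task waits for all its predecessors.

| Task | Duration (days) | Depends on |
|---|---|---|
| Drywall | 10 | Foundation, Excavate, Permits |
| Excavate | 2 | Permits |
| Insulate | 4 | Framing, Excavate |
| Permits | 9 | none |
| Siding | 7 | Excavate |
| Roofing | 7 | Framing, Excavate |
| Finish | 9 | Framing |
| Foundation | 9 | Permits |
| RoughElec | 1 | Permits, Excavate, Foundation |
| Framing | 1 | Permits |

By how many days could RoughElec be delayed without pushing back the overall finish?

Critical path: Permits→Foundation→Drywall = 9+9+10 = 28, so the finish is 28 days.
RoughElec finishes as early as 19 and must finish by 28.
So RoughElec can slip 28 − 19 = 9 days.

9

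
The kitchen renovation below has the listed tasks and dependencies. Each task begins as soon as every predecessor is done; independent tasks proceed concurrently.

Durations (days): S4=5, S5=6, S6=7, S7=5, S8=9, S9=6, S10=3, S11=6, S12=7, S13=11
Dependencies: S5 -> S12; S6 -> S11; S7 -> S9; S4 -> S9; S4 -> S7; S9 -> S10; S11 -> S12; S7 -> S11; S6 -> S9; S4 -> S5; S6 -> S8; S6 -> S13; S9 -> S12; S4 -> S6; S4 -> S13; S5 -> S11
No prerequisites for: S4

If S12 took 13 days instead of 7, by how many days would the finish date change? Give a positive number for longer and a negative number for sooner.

Actual critical path: S4→S6→S9→S12 = 5+7+6+7 = 25 ⇒ 25 days.
S12 lies on that path, so at 13 days the path becomes 31 days.
That remains the longest chain; total 31 days.
Change in finish: 31 − 25 = +6 days.

6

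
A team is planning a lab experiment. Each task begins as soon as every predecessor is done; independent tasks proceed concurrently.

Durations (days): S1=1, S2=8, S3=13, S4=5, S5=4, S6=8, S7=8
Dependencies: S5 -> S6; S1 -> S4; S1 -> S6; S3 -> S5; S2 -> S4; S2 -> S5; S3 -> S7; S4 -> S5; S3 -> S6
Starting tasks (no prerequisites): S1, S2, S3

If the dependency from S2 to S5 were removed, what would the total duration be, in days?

With the dependency in place, S2→S4→S5→S6 = 8+5+4+8 = 25 sets the finish at 25 days.
Dropping S2→S5 doesn't change S5's earliest start (13); another predecessor still binds.
After: S2→S4→S5→S6 = 8+5+4+8 = 25 → 25 days.

25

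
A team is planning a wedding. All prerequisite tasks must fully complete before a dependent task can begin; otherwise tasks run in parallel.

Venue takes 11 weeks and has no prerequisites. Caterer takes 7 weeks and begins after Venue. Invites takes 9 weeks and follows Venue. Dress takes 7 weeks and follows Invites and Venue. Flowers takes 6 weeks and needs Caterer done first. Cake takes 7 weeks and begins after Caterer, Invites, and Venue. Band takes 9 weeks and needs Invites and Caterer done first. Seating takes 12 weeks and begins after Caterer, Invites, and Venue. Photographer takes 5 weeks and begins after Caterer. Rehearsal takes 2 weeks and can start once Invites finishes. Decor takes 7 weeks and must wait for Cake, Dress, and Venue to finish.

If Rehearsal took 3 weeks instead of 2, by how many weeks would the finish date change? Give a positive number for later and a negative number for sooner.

0

As given, the longest chain is Venue→Invites→Dress→Decor = 11+9+7+7 = 34, so the finish is 34 weeks.
The longest path through Rehearsal is only 22 weeks, so Rehearsal has float 12.
No other chain overtakes it, so the finish is 34 weeks.
Change in finish: 34 − 34 = +0 weeks.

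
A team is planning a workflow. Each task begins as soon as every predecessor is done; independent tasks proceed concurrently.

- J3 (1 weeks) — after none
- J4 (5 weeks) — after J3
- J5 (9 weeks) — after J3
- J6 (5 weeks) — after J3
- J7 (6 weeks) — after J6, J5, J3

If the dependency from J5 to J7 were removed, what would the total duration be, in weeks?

Original critical path: J3→J5→J7 = 1+9+6 = 16 ⇒ 16 weeks.
Without J5→J7, J7's earliest start moves from 10 to 6.
After: J3→J6→J7 = 1+5+6 = 12 → 12 weeks.

12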